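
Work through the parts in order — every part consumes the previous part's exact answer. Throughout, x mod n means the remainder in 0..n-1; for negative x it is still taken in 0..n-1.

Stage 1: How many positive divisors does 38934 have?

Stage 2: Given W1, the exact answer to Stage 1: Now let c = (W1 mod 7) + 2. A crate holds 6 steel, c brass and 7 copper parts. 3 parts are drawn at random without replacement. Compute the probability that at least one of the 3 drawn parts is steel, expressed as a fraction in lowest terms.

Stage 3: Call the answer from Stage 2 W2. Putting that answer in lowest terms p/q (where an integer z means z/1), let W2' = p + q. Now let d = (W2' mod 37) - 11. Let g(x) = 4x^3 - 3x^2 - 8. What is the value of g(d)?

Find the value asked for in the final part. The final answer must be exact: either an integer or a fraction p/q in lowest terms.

Stage 1: 38934 = 2 * 3^3 * 7 * 103; number of divisors = (1+1) * (3+1) * (1+1) * (1+1) = 32; answer 32
Stage 2: W1 = 32; c = 6; total draws C(19,3) = 969; complement C(13,3) = 286; favorable 969 - 286 = 683; P = 683/969; answer 683/969
Stage 3: W2 = 683/969; threaded value p + q = 1652; d = 13; 4*(13)^3 - 3*(13)^2 - 8 = (8788) + (-507) + (-8) = 8273; answer 8273

8273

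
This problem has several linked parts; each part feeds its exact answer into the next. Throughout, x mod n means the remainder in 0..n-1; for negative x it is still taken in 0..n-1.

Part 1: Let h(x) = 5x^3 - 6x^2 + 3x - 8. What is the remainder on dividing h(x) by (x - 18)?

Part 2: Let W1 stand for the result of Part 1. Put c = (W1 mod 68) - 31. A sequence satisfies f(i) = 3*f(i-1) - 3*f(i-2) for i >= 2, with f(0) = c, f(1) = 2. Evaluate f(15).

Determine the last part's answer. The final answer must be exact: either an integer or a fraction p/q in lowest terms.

Part 1: remainder = value at the root: 5*(18)^3 - 6*(18)^2 + 3*(18)^1 - 8 = (29160) + (-1944) + (54) + (-8) = 27262; answer 27262
Part 2: W1 = 27262; c = 31; f(2) = 3*(2) - 3*(31) = -87; iterating: f(2)=-87, f(3)=-267, f(4)=-540, f(5)=-819, f(6)=-837, f(7)=-54, f(8)=2349, f(9)=7209, f(10)=14580, f(11)=22113, f(12)=22599, f(13)=1458, f(14)=-63423, f(15)=-194643; answer -194643

-194643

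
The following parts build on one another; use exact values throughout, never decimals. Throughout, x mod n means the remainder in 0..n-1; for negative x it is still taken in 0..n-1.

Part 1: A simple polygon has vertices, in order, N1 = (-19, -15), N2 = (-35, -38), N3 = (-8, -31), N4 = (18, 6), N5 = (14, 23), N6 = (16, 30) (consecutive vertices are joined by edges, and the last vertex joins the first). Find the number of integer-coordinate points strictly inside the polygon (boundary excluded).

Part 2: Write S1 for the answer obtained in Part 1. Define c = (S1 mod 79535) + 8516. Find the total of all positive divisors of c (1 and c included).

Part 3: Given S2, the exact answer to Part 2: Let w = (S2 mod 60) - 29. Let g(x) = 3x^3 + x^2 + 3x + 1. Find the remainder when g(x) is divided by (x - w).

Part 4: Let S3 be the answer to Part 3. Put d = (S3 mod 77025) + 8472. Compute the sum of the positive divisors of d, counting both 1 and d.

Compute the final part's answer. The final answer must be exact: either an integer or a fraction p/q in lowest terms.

15708

Part 1: cross terms: (-19*-38 - -35*-15)=197, (-35*-31 - -8*-38)=781, (-8*6 - 18*-31)=510, (18*23 - 14*6)=330, (14*30 - 16*23)=52, (16*-15 - -19*30)=330; twice the area = |2200| = 2200; area = 1100; boundary points = 1 + 1 + 1 + 1 + 1 + 5 = 10; strictly interior points = area - boundary/2 + 1 = 1096; answer 1096
Part 2: S1 = 1096; c = 9612; 9612 = 2^2 * 3^3 * 89; sigma = (1 + 2 + 4) * (1 + 3 + 9 + 27) * (1 + 89) = 7 * 40 * 90 = 25200; answer 25200
Part 3: S2 = 25200; w = -29; remainder = value at the root: 3*(-29)^3 + 1*(-29)^2 + 3*(-29)^1 + 1 = (-73167) + (841) + (-87) + (1) = -72412; answer -72412
Part 4: S3 = -72412; d = 13085; 13085 = 5 * 2617; sigma = (1 + 5) * (1 + 2617) = 6 * 2618 = 15708; answer 15708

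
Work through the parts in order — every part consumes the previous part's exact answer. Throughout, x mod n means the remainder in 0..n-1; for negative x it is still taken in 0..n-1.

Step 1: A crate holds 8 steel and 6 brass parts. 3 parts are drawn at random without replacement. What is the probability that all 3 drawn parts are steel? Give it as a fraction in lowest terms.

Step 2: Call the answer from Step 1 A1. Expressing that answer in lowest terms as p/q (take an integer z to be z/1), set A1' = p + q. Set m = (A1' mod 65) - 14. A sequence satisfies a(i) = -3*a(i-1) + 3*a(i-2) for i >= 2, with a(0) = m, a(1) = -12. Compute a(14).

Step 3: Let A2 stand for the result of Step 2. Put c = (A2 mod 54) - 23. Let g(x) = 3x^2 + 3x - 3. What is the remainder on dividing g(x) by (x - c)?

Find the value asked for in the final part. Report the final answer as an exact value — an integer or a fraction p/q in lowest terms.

57

Step 1: total draws C(14,3) = 364; favorable C(8,3) = 56; P = 2/13; answer 2/13
Step 2: A1 = 2/13; threaded value p + q = 15; m = 1; a(2) = -3*(-12) + 3*(1) = 39; iterating: a(2)=39, a(3)=-153, a(4)=576, a(5)=-2187, a(6)=8289, a(7)=-31428, a(8)=119151, a(9)=-451737, a(10)=1712664, a(11)=-6493203, a(12)=24617601, a(13)=-93332412, a(14)=353850039; answer 353850039
Step 3: A2 = 353850039; c = 4; remainder = value at the root: 3*(4)^2 + 3*(4)^1 - 3 = (48) + (12) + (-3) = 57; answer 57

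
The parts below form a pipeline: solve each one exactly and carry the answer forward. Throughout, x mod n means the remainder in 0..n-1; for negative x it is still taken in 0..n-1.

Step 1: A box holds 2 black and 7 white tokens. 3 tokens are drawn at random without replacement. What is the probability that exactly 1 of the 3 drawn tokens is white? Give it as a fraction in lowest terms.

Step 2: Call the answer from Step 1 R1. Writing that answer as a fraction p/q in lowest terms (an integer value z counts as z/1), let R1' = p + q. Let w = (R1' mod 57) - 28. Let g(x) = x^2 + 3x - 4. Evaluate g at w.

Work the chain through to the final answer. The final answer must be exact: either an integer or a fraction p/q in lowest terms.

176

Step 1: total draws C(9,3) = 84; favorable C(7,1)*C(2,2) = 7; P = 1/12; answer 1/12
Step 2: R1 = 1/12; threaded value p + q = 13; w = -15; 1*(-15)^2 + 3*(-15)^1 - 4 = (225) + (-45) + (-4) = 176; answer 176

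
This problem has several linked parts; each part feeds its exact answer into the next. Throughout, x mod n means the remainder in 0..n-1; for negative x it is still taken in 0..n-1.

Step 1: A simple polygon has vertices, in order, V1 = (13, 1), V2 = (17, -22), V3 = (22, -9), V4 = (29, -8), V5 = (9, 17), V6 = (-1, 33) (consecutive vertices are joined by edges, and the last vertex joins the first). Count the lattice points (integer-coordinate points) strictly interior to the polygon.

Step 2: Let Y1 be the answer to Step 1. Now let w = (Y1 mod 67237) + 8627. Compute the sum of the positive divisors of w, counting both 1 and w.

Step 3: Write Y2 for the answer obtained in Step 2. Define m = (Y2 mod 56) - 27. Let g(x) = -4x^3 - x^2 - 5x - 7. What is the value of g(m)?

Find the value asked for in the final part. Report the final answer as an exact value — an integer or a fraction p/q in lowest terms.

Step 1: cross terms: (13*-22 - 17*1)=-303, (17*-9 - 22*-22)=331, (22*-8 - 29*-9)=85, (29*17 - 9*-8)=565, (9*33 - -1*17)=314, (-1*1 - 13*33)=-430; twice the area = |562| = 562; area = 281; boundary points = 1 + 1 + 1 + 5 + 2 + 2 = 12; strictly interior points = area - boundary/2 + 1 = 276; answer 276
Step 2: Y1 = 276; w = 8903; 8903 = 29 * 307; sigma = (1 + 29) * (1 + 307) = 30 * 308 = 9240; answer 9240
Step 3: Y2 = 9240; m = -27; -4*(-27)^3 - 1*(-27)^2 - 5*(-27)^1 - 7 = (78732) + (-729) + (135) + (-7) = 78131; answer 78131

78131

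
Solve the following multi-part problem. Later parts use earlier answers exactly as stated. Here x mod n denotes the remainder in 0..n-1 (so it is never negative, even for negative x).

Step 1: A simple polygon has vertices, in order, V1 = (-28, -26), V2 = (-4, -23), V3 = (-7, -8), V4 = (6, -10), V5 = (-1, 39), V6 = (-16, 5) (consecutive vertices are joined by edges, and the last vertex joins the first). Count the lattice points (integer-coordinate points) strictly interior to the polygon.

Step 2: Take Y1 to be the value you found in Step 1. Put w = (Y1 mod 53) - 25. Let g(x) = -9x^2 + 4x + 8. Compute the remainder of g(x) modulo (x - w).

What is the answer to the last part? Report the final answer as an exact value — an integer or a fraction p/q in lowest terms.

-4436

Step 1: cross terms: (-28*-23 - -4*-26)=540, (-4*-8 - -7*-23)=-129, (-7*-10 - 6*-8)=118, (6*39 - -1*-10)=224, (-1*5 - -16*39)=619, (-16*-26 - -28*5)=556; twice the area = |1928| = 1928; area = 964; boundary points = 3 + 3 + 1 + 7 + 1 + 1 = 16; strictly interior points = area - boundary/2 + 1 = 957; answer 957
Step 2: Y1 = 957; w = -22; remainder = value at the root: -9*(-22)^2 + 4*(-22)^1 + 8 = (-4356) + (-88) + (8) = -4436; answer -4436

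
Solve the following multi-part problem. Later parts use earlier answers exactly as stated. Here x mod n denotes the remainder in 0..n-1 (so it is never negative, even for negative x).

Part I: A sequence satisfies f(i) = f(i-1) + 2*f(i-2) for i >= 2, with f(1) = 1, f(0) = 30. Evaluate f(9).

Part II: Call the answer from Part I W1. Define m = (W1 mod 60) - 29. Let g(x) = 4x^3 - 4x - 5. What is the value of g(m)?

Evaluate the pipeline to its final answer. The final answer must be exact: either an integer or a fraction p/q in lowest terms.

42499

Part I: f(2) = 1*(1) + 2*(30) = 61; iterating: f(2)=61, f(3)=63, f(4)=185, f(5)=311, f(6)=681, f(7)=1303, f(8)=2665, f(9)=5271; answer 5271
Part II: W1 = 5271; m = 22; 4*(22)^3 - 4*(22)^1 - 5 = (42592) + (-88) + (-5) = 42499; answer 42499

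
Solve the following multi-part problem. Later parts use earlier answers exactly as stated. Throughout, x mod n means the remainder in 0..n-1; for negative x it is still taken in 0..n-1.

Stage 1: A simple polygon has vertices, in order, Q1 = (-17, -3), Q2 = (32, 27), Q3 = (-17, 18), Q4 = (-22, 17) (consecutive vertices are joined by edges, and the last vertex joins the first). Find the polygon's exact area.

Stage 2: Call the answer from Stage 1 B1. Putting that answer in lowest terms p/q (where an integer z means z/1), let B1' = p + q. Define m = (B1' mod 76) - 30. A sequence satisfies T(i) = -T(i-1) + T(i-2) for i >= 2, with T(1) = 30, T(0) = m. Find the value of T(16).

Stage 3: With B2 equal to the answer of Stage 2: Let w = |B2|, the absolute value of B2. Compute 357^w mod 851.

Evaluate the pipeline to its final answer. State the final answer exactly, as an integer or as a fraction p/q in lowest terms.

Stage 1: cross terms: (-17*27 - 32*-3)=-363, (32*18 - -17*27)=1035, (-17*17 - -22*18)=107, (-22*-3 - -17*17)=355; twice the area = |1134| = 1134; area = 567; answer 567
Stage 2: B1 = 567; threaded value p + q = 568; m = 6; T(2) = -1*(30) + 1*(6) = -24; iterating: T(2)=-24, T(3)=54, T(4)=-78, T(5)=132, T(6)=-210, T(7)=342, T(8)=-552, T(9)=894, T(10)=-1446, T(11)=2340, T(12)=-3786, T(13)=6126, T(14)=-9912, T(15)=16038, T(16)=-25950; answer -25950
Stage 3: B2 = -25950; w = 25950; squarings mod 851: 357^1=357, 357^2=650, 357^4=404, 357^8=675, 357^16=340, 357^32=715, 357^64=625, 357^128=16, 357^256=256, 357^512=9, 357^1024=81, 357^2048=604, 357^4096=588, 357^8192=238, 357^16384=478; 357^25950 = 357^2 * 357^4 * 357^8 * 357^16 * 357^64 * 357^256 * 357^1024 * 357^8192 * 357^16384 = 656 (mod 851); answer 656

656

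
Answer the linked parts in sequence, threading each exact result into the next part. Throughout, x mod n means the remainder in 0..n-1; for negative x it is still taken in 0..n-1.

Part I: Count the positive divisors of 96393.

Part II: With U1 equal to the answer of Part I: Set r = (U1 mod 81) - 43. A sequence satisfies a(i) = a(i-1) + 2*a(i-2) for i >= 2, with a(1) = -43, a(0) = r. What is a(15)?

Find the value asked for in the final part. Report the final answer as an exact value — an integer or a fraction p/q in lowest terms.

Part I: 96393 = 3 * 11 * 23 * 127; number of divisors = (1+1) * (1+1) * (1+1) * (1+1) = 16; answer 16
Part II: U1 = 16; r = -27; a(2) = 1*(-43) + 2*(-27) = -97; iterating: a(2)=-97, a(3)=-183, a(4)=-377, a(5)=-743, a(6)=-1497, a(7)=-2983, a(8)=-5977, a(9)=-11943, a(10)=-23897, a(11)=-47783, a(12)=-95577, a(13)=-191143, a(14)=-382297, a(15)=-764583; answer -764583

-764583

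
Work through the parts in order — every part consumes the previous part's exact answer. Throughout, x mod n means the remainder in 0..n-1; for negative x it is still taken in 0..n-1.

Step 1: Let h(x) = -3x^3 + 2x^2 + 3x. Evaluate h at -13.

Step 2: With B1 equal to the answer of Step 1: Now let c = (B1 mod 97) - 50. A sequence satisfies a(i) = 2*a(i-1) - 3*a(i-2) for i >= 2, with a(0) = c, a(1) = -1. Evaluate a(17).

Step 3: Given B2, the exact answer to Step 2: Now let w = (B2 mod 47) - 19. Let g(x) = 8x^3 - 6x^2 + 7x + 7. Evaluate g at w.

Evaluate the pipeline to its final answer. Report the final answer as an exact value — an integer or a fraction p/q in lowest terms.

Step 1: -3*(-13)^3 + 2*(-13)^2 + 3*(-13)^1 = (6591) + (338) + (-39) = 6890; answer 6890
Step 2: B1 = 6890; c = -47; a(2) = 2*(-1) - 3*(-47) = 139; iterating: a(2)=139, a(3)=281, a(4)=145, a(5)=-553, a(6)=-1541, a(7)=-1423, a(8)=1777, a(9)=7823, a(10)=10315, a(11)=-2839, a(12)=-36623, a(13)=-64729, a(14)=-19589, a(15)=155009, a(16)=368785, a(17)=272543; answer 272543
Step 3: B2 = 272543; w = 18; 8*(18)^3 - 6*(18)^2 + 7*(18)^1 + 7 = (46656) + (-1944) + (126) + (7) = 44845; answer 44845

44845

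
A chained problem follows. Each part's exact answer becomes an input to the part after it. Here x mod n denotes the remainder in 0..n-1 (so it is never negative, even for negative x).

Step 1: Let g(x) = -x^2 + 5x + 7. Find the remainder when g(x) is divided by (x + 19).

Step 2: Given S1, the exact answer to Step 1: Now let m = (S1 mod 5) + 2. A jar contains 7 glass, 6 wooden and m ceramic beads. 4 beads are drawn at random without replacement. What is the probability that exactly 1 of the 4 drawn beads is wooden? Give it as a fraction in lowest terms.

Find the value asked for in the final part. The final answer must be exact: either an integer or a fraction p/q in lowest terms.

Step 1: remainder = value at the root: -1*(-19)^2 + 5*(-19)^1 + 7 = (-361) + (-95) + (7) = -449; answer -449
Step 2: S1 = -449; m = 3; total draws C(16,4) = 1820; favorable C(6,1)*C(10,3) = 720; P = 36/91; answer 36/91

36/91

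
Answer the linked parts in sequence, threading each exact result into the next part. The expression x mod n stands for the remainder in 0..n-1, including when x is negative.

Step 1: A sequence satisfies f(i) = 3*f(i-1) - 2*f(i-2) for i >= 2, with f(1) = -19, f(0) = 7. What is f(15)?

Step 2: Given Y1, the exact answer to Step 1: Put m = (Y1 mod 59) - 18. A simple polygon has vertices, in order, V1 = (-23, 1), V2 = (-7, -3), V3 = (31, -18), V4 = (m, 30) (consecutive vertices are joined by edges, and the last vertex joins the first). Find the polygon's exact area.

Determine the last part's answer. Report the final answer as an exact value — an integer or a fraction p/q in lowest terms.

1024

Step 1: f(2) = 3*(-19) - 2*(7) = -71; iterating: f(2)=-71, f(3)=-175, f(4)=-383, f(5)=-799, f(6)=-1631, f(7)=-3295, f(8)=-6623, f(9)=-13279, f(10)=-26591, f(11)=-53215, f(12)=-106463, f(13)=-212959, f(14)=-425951, f(15)=-851935; answer -851935
Step 2: Y1 = -851935; m = 7; cross terms: (-23*-3 - -7*1)=76, (-7*-18 - 31*-3)=219, (31*30 - 7*-18)=1056, (7*1 - -23*30)=697; twice the area = |2048| = 2048; area = 1024; answer 1024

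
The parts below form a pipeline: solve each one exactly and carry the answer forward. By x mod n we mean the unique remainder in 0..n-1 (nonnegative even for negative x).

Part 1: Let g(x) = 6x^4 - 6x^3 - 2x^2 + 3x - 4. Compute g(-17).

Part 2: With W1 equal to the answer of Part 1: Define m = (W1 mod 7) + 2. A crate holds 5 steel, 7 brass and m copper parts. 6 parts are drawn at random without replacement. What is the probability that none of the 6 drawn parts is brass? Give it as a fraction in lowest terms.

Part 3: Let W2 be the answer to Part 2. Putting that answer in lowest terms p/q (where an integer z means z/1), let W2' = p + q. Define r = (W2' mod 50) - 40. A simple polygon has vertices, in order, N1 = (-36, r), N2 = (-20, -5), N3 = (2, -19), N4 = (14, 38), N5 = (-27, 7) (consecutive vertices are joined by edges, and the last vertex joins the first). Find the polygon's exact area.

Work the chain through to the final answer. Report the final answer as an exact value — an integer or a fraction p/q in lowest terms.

2435/2

Part 1: 6*(-17)^4 - 6*(-17)^3 - 2*(-17)^2 + 3*(-17)^1 - 4 = (501126) + (29478) + (-578) + (-51) + (-4) = 529971; answer 529971
Part 2: W1 = 529971; m = 3; total draws C(15,6) = 5005; favorable C(8,6) = 28; P = 4/715; answer 4/715
Part 3: W2 = 4/715; threaded value p + q = 719; r = -21; cross terms: (-36*-5 - -20*-21)=-240, (-20*-19 - 2*-5)=390, (2*38 - 14*-19)=342, (14*7 - -27*38)=1124, (-27*-21 - -36*7)=819; twice the area = |2435| = 2435; area = 2435/2; answer 2435/2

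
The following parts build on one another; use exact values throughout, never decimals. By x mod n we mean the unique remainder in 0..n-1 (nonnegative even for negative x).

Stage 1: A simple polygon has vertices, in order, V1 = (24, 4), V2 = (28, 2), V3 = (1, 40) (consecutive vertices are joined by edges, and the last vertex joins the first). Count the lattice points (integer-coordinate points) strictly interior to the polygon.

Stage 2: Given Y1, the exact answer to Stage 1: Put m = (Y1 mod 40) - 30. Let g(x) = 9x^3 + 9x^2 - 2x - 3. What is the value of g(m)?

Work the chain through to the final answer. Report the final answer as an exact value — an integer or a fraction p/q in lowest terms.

-91435

Stage 1: cross terms: (24*2 - 28*4)=-64, (28*40 - 1*2)=1118, (1*4 - 24*40)=-956; twice the area = |98| = 98; area = 49; boundary points = 2 + 1 + 1 = 4; strictly interior points = area - boundary/2 + 1 = 48; answer 48
Stage 2: Y1 = 48; m = -22; 9*(-22)^3 + 9*(-22)^2 - 2*(-22)^1 - 3 = (-95832) + (4356) + (44) + (-3) = -91435; answer -91435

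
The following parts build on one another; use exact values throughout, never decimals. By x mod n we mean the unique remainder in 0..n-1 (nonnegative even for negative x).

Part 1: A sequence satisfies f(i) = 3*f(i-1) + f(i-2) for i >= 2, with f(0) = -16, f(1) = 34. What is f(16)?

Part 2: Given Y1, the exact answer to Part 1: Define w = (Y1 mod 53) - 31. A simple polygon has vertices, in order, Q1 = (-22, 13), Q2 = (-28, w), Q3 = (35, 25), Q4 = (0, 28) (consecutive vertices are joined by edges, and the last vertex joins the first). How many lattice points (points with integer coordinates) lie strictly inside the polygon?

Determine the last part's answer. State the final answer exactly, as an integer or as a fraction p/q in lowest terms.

Part 1: f(2) = 3*(34) + 1*(-16) = 86; iterating: f(2)=86, f(3)=292, f(4)=962, f(5)=3178, f(6)=10496, f(7)=34666, f(8)=114494, f(9)=378148, f(10)=1248938, f(11)=4124962, f(12)=13623824, f(13)=44996434, f(14)=148613126, f(15)=490835812, f(16)=1621120562; answer 1621120562
Part 2: Y1 = 1621120562; w = -9; cross terms: (-22*-9 - -28*13)=562, (-28*25 - 35*-9)=-385, (35*28 - 0*25)=980, (0*13 - -22*28)=616; twice the area = |1773| = 1773; area = 1773/2; boundary points = 2 + 1 + 1 + 1 = 5; strictly interior points = area - boundary/2 + 1 = 885; answer 885

885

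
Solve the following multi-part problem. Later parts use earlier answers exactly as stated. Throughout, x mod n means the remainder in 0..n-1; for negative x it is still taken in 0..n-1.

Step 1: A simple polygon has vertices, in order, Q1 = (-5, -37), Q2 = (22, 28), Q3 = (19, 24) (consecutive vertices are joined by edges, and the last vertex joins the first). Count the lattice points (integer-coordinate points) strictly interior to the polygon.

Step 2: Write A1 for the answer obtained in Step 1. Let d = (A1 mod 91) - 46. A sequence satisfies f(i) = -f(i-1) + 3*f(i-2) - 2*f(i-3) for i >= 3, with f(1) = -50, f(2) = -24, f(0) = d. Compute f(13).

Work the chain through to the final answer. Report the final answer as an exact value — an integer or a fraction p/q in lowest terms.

-713940

Step 1: cross terms: (-5*28 - 22*-37)=674, (22*24 - 19*28)=-4, (19*-37 - -5*24)=-583; twice the area = |87| = 87; area = 87/2; boundary points = 1 + 1 + 1 = 3; strictly interior points = area - boundary/2 + 1 = 43; answer 43
Step 2: A1 = 43; d = -3; f(3) = -1*(-24) + 3*(-50) - 2*(-3) = -120; iterating: f(3)=-120, f(4)=148, f(5)=-460, f(6)=1144, f(7)=-2820, f(8)=7172, f(9)=-17920, f(10)=45076, f(11)=-113180, f(12)=284248, f(13)=-713940; answer -713940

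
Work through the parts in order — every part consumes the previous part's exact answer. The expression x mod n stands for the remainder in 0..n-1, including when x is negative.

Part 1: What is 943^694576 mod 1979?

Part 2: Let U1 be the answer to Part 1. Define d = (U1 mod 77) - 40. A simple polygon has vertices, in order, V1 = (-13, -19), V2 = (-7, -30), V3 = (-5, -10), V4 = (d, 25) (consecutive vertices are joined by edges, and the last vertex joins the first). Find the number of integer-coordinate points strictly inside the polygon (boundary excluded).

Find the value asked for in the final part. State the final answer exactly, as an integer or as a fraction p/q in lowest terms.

205

Part 1: squarings mod 1979: 943^1=943, 943^2=678, 943^4=556, 943^8=412, 943^16=1529, 943^32=642, 943^64=532, 943^128=27, 943^256=729, 943^512=1069, 943^1024=878, 943^2048=1053, 943^4096=569, 943^8192=1184, 943^16384=724, 943^32768=1720, 943^65536=1774, 943^131072=466, 943^262144=1445, 943^524288=180; 943^694576 = 943^16 * 943^32 * 943^256 * 943^2048 * 943^4096 * 943^32768 * 943^131072 * 943^524288 = 344 (mod 1979); answer 344
Part 2: U1 = 344; d = -4; cross terms: (-13*-30 - -7*-19)=257, (-7*-10 - -5*-30)=-80, (-5*25 - -4*-10)=-165, (-4*-19 - -13*25)=401; twice the area = |413| = 413; area = 413/2; boundary points = 1 + 2 + 1 + 1 = 5; strictly interior points = area - boundary/2 + 1 = 205; answer 205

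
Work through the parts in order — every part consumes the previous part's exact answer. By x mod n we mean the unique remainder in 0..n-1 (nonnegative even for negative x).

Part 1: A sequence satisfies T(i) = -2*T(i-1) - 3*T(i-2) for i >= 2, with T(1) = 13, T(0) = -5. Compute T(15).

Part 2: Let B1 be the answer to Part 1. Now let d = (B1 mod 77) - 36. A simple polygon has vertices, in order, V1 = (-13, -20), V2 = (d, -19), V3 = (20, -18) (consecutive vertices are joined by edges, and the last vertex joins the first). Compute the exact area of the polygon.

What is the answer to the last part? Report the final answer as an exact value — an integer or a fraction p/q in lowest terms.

69/2

Part 1: T(2) = -2*(13) - 3*(-5) = -11; iterating: T(2)=-11, T(3)=-17, T(4)=67, T(5)=-83, T(6)=-35, T(7)=319, T(8)=-533, T(9)=109, T(10)=1381, T(11)=-3089, T(12)=2035, T(13)=5197, T(14)=-16499, T(15)=17407; answer 17407
Part 2: B1 = 17407; d = -31; cross terms: (-13*-19 - -31*-20)=-373, (-31*-18 - 20*-19)=938, (20*-20 - -13*-18)=-634; twice the area = |-69| = 69; area = 69/2; answer 69/2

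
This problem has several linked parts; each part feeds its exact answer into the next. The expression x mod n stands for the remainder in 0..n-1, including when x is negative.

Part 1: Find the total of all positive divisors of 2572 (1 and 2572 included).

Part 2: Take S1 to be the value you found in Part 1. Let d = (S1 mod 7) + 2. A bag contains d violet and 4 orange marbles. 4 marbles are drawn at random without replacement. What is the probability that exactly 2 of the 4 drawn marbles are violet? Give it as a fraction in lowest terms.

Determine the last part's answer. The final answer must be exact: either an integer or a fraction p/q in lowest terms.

Part 1: 2572 = 2^2 * 643; sigma = (1 + 2 + 4) * (1 + 643) = 7 * 644 = 4508; answer 4508
Part 2: S1 = 4508; d = 2; total draws C(6,4) = 15; favorable C(2,2)*C(4,2) = 6; P = 2/5; answer 2/5

2/5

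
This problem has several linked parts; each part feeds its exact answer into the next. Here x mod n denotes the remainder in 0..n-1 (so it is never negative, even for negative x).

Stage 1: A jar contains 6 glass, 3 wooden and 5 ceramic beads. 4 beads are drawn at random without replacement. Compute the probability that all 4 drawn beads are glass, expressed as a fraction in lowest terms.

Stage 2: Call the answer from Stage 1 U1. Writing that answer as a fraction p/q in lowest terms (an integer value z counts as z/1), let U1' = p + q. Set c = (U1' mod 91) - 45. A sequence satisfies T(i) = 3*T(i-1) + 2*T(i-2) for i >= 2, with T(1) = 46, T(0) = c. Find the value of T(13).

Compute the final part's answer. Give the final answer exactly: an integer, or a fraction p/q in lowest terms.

104900374

Stage 1: total draws C(14,4) = 1001; favorable C(6,4) = 15; P = 15/1001; answer 15/1001
Stage 2: U1 = 15/1001; threaded value p + q = 1016; c = -30; T(2) = 3*(46) + 2*(-30) = 78; iterating: T(2)=78, T(3)=326, T(4)=1134, T(5)=4054, T(6)=14430, T(7)=51398, T(8)=183054, T(9)=651958, T(10)=2321982, T(11)=8269862, T(12)=29453550, T(13)=104900374; answer 104900374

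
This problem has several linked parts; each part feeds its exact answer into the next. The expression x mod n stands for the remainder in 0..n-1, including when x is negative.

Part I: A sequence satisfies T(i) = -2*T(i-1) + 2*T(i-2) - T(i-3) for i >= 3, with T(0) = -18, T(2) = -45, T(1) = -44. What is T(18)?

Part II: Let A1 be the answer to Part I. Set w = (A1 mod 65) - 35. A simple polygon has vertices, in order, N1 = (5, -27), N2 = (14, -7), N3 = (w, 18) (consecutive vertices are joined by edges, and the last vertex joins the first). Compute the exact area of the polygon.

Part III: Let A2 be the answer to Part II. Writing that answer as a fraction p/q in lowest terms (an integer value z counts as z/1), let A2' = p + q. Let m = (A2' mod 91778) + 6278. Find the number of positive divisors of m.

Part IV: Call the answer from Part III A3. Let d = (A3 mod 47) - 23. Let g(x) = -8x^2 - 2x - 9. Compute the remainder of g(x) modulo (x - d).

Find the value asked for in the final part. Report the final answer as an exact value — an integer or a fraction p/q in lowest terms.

-1779

Part I: T(3) = -2*(-45) + 2*(-44) - 1*(-18) = 20; iterating: T(3)=20, T(4)=-86, T(5)=257, T(6)=-706, T(7)=2012, T(8)=-5693, T(9)=16116, T(10)=-45630, T(11)=129185, T(12)=-365746, T(13)=1035492, T(14)=-2931661, T(15)=8300052, T(16)=-23498918, T(17)=66529601, T(18)=-188357090; answer -188357090
Part II: A1 = -188357090; w = 5; cross terms: (5*-7 - 14*-27)=343, (14*18 - 5*-7)=287, (5*-27 - 5*18)=-225; twice the area = |405| = 405; area = 405/2; answer 405/2
Part III: A2 = 405/2; threaded value p + q = 407; m = 6685; 6685 = 5 * 7 * 191; number of divisors = (1+1) * (1+1) * (1+1) = 8; answer 8
Part IV: A3 = 8; d = -15; remainder = value at the root: -8*(-15)^2 - 2*(-15)^1 - 9 = (-1800) + (30) + (-9) = -1779; answer -1779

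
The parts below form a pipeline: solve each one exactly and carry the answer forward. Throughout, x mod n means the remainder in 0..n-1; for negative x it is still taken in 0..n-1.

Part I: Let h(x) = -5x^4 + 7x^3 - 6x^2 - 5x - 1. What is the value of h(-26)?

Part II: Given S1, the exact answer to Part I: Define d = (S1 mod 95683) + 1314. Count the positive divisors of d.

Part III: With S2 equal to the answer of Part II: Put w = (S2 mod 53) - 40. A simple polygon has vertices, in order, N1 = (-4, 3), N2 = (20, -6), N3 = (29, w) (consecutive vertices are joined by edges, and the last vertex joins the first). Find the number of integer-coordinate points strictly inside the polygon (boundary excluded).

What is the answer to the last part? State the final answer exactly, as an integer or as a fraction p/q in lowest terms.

294

Part I: -5*(-26)^4 + 7*(-26)^3 - 6*(-26)^2 - 5*(-26)^1 - 1 = (-2284880) + (-123032) + (-4056) + (130) + (-1) = -2411839; answer -2411839
Part II: S1 = -2411839; d = 77233; 77233 = 13^2 * 457; number of divisors = (2+1) * (1+1) = 6; answer 6
Part III: S2 = 6; w = -34; cross terms: (-4*-6 - 20*3)=-36, (20*-34 - 29*-6)=-506, (29*3 - -4*-34)=-49; twice the area = |-591| = 591; area = 591/2; boundary points = 3 + 1 + 1 = 5; strictly interior points = area - boundary/2 + 1 = 294; answer 294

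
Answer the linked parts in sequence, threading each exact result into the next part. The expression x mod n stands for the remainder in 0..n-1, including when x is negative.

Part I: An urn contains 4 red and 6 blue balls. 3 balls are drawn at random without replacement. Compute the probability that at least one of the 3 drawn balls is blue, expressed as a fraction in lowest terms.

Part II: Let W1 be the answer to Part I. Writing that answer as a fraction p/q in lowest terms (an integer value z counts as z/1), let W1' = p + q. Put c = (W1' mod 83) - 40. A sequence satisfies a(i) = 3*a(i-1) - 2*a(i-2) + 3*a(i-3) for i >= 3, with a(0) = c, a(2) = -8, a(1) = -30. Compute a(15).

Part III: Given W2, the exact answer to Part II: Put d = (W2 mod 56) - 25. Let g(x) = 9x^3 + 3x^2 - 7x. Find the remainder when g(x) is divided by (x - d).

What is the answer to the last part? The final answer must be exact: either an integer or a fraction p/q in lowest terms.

Part I: total draws C(10,3) = 120; complement C(4,3) = 4; favorable 120 - 4 = 116; P = 29/30; answer 29/30
Part II: W1 = 29/30; threaded value p + q = 59; c = 19; a(3) = 3*(-8) - 2*(-30) + 3*(19) = 93; iterating: a(3)=93, a(4)=205, a(5)=405, a(6)=1084, a(7)=3057, a(8)=8218, a(9)=21792, a(10)=58111, a(11)=155403, a(12)=415363, a(13)=1109616, a(14)=2964331, a(15)=7919850; answer 7919850
Part III: W2 = 7919850; d = 25; remainder = value at the root: 9*(25)^3 + 3*(25)^2 - 7*(25)^1 = (140625) + (1875) + (-175) = 142325; answer 142325

142325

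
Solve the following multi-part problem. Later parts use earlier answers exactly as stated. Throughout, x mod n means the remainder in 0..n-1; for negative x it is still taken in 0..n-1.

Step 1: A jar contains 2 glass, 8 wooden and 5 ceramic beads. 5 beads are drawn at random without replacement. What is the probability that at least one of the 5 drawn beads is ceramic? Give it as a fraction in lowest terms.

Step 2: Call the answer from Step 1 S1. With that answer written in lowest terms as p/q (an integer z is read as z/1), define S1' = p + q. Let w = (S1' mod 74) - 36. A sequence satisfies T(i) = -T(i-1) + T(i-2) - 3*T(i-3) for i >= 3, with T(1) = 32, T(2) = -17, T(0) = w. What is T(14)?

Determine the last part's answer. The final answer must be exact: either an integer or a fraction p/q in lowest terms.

Step 1: total draws C(15,5) = 3003; complement C(10,5) = 252; favorable 3003 - 252 = 2751; P = 131/143; answer 131/143
Step 2: S1 = 131/143; threaded value p + q = 274; w = 16; T(3) = -1*(-17) + 1*(32) - 3*(16) = 1; iterating: T(3)=1, T(4)=-114, T(5)=166, T(6)=-283, T(7)=791, T(8)=-1572, T(9)=3212, T(10)=-7157, T(11)=15085, T(12)=-31878, T(13)=68434, T(14)=-145567; answer -145567

-145567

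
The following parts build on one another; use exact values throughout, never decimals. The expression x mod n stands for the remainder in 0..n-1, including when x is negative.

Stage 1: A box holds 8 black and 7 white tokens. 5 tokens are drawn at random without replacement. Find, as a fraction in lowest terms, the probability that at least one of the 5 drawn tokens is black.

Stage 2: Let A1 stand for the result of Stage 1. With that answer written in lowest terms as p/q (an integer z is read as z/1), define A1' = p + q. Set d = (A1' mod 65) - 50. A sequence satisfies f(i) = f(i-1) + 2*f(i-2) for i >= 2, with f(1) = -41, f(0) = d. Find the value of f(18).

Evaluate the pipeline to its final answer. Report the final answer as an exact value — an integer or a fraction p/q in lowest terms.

Stage 1: total draws C(15,5) = 3003; complement C(7,5) = 21; favorable 3003 - 21 = 2982; P = 142/143; answer 142/143
Stage 2: A1 = 142/143; threaded value p + q = 285; d = -25; f(2) = 1*(-41) + 2*(-25) = -91; iterating: f(2)=-91, f(3)=-173, f(4)=-355, f(5)=-701, f(6)=-1411, f(7)=-2813, f(8)=-5635, f(9)=-11261, f(10)=-22531, f(11)=-45053, f(12)=-90115, f(13)=-180221, f(14)=-360451, f(15)=-720893, f(16)=-1441795, f(17)=-2883581, f(18)=-5767171; answer -5767171

-5767171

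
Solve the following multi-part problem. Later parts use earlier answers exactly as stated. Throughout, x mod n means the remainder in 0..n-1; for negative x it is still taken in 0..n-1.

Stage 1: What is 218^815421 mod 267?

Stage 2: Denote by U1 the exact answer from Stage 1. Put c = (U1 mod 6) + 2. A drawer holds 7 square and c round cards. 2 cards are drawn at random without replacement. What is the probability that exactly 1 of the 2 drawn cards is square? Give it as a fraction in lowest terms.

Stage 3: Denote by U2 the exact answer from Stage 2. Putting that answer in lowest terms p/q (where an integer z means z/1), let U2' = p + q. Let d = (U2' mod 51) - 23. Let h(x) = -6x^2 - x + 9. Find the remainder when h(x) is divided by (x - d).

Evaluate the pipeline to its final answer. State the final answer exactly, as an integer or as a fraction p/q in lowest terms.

Stage 1: squarings mod 267: 218^1=218, 218^2=265, 218^4=4, 218^8=16, 218^16=256, 218^32=121, 218^64=223, 218^128=67, 218^256=217, 218^512=97, 218^1024=64, 218^2048=91, 218^4096=4, 218^8192=16, 218^16384=256, 218^32768=121, 218^65536=223, 218^131072=67, 218^262144=217, 218^524288=97; 218^815421 = 218^1 * 218^4 * 218^8 * 218^16 * 218^32 * 218^256 * 218^4096 * 218^8192 * 218^16384 * 218^262144 * 218^524288 = 68 (mod 267); answer 68
Stage 2: U1 = 68; c = 4; total draws C(11,2) = 55; favorable C(7,1)*C(4,1) = 28; P = 28/55; answer 28/55
Stage 3: U2 = 28/55; threaded value p + q = 83; d = 9; remainder = value at the root: -6*(9)^2 - 1*(9)^1 + 9 = (-486) + (-9) + (9) = -486; answer -486

-486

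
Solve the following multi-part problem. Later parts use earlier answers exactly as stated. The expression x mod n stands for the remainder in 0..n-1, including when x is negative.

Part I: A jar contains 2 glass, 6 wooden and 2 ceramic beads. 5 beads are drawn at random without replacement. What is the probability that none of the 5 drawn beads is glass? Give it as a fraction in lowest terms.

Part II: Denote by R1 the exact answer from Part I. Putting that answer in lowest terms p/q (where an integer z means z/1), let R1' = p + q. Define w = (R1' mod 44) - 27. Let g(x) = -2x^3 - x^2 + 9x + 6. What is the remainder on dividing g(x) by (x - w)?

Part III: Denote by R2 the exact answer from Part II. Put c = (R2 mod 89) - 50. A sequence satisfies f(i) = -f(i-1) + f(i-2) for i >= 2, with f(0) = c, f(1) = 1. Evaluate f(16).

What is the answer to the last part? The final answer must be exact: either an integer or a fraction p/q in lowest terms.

2063

Part I: total draws C(10,5) = 252; favorable C(8,5) = 56; P = 2/9; answer 2/9
Part II: R1 = 2/9; threaded value p + q = 11; w = -16; remainder = value at the root: -2*(-16)^3 - 1*(-16)^2 + 9*(-16)^1 + 6 = (8192) + (-256) + (-144) + (6) = 7798; answer 7798
Part III: R2 = 7798; c = 5; f(2) = -1*(1) + 1*(5) = 4; iterating: f(2)=4, f(3)=-3, f(4)=7, f(5)=-10, f(6)=17, f(7)=-27, f(8)=44, f(9)=-71, f(10)=115, f(11)=-186, f(12)=301, f(13)=-487, f(14)=788, f(15)=-1275, f(16)=2063; answer 2063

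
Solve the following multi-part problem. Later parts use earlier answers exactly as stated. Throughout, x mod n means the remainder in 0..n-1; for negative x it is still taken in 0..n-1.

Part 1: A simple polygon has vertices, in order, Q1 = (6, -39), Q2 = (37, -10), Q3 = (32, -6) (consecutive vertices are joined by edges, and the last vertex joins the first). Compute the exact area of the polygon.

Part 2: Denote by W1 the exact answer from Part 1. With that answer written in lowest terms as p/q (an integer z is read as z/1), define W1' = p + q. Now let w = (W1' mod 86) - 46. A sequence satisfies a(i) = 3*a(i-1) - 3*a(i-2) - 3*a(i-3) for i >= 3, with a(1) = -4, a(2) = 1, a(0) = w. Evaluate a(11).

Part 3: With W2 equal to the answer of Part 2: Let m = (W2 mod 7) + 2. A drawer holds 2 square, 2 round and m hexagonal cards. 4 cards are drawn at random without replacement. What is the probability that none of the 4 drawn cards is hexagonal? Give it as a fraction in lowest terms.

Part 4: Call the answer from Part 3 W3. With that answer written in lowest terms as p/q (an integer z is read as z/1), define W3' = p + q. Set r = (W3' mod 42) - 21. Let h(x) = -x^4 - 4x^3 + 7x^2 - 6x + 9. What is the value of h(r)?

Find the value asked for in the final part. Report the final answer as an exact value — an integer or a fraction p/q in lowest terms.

Part 1: cross terms: (6*-10 - 37*-39)=1383, (37*-6 - 32*-10)=98, (32*-39 - 6*-6)=-1212; twice the area = |269| = 269; area = 269/2; answer 269/2
Part 2: W1 = 269/2; threaded value p + q = 271; w = -33; a(3) = 3*(1) - 3*(-4) - 3*(-33) = 114; iterating: a(3)=114, a(4)=351, a(5)=708, a(6)=729, a(7)=-990, a(8)=-7281, a(9)=-21060, a(10)=-38367, a(11)=-30078; answer -30078
Part 3: W2 = -30078; m = 3; total draws C(7,4) = 35; favorable C(4,4) = 1; P = 1/35; answer 1/35
Part 4: W3 = 1/35; threaded value p + q = 36; r = 15; -1*(15)^4 - 4*(15)^3 + 7*(15)^2 - 6*(15)^1 + 9 = (-50625) + (-13500) + (1575) + (-90) + (9) = -62631; answer -62631

-62631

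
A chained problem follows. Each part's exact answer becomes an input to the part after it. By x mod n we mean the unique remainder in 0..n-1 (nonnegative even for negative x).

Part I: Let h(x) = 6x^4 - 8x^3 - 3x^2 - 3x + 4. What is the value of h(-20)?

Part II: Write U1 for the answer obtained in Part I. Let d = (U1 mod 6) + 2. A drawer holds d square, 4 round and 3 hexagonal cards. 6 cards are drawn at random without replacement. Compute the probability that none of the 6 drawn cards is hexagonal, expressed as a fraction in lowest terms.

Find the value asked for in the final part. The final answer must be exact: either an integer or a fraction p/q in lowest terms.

Part I: 6*(-20)^4 - 8*(-20)^3 - 3*(-20)^2 - 3*(-20)^1 + 4 = (960000) + (64000) + (-1200) + (60) + (4) = 1022864; answer 1022864
Part II: U1 = 1022864; d = 4; total draws C(11,6) = 462; favorable C(8,6) = 28; P = 2/33; answer 2/33

2/33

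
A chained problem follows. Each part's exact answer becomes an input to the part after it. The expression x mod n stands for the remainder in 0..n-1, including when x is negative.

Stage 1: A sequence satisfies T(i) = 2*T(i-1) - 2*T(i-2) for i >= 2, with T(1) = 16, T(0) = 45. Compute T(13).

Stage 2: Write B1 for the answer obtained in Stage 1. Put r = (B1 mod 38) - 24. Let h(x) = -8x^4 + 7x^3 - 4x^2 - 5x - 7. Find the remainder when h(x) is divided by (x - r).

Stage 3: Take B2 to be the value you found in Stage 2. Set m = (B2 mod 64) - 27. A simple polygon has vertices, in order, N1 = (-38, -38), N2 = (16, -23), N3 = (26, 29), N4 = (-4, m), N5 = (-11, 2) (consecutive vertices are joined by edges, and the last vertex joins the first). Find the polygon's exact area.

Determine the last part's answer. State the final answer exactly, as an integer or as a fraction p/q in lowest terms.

Stage 1: T(2) = 2*(16) - 2*(45) = -58; iterating: T(2)=-58, T(3)=-148, T(4)=-180, T(5)=-64, T(6)=232, T(7)=592, T(8)=720, T(9)=256, T(10)=-928, T(11)=-2368, T(12)=-2880, T(13)=-1024; answer -1024
Stage 2: B1 = -1024; r = -22; remainder = value at the root: -8*(-22)^4 + 7*(-22)^3 - 4*(-22)^2 - 5*(-22)^1 - 7 = (-1874048) + (-74536) + (-1936) + (110) + (-7) = -1950417; answer -1950417
Stage 3: B2 = -1950417; m = 20; cross terms: (-38*-23 - 16*-38)=1482, (16*29 - 26*-23)=1062, (26*20 - -4*29)=636, (-4*2 - -11*20)=212, (-11*-38 - -38*2)=494; twice the area = |3886| = 3886; area = 1943; answer 1943

1943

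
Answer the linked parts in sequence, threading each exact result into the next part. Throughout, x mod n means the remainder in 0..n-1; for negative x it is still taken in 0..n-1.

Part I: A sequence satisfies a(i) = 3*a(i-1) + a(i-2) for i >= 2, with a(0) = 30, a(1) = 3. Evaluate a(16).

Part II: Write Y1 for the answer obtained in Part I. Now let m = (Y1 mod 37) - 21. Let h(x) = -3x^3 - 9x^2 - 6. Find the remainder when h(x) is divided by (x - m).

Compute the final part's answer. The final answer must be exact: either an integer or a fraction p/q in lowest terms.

-342

Part I: a(2) = 3*(3) + 1*(30) = 39; iterating: a(2)=39, a(3)=120, a(4)=399, a(5)=1317, a(6)=4350, a(7)=14367, a(8)=47451, a(9)=156720, a(10)=517611, a(11)=1709553, a(12)=5646270, a(13)=18648363, a(14)=61591359, a(15)=203422440, a(16)=671858679; answer 671858679
Part II: Y1 = 671858679; m = 4; remainder = value at the root: -3*(4)^3 - 9*(4)^2 - 6 = (-192) + (-144) + (-6) = -342; answer -342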